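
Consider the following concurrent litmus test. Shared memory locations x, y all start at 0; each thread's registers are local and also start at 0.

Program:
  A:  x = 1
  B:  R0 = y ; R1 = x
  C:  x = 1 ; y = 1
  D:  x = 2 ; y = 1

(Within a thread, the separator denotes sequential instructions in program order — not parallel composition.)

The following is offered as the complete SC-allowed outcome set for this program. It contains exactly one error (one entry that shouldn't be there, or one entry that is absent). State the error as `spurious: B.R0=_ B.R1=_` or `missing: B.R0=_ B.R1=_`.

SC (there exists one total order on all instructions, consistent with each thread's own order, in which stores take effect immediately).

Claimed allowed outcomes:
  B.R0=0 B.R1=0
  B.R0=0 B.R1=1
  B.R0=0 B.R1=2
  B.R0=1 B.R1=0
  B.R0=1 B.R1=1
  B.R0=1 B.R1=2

outcome vector order: (B.R0,B.R1)
under SC → 00 01 02 11 12
claimed∖SC = {10}

spurious: B.R0=1 B.R1=0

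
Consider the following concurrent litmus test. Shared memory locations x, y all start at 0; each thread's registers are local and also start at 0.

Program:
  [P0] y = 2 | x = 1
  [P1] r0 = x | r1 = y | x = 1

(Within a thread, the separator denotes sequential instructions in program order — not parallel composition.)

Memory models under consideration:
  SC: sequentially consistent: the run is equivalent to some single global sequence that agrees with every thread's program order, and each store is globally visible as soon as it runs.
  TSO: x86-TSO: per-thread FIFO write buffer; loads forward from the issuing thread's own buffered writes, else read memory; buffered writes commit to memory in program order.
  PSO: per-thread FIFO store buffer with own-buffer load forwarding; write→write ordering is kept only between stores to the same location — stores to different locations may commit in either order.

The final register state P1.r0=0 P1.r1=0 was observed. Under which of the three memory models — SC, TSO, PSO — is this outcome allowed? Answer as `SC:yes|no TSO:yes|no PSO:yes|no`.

outcome vector order: (P1.r0,P1.r1)
[SC] allowed = {00; 02; 12}
[TSO] allowed = {00; 02; 12}
[PSO] allowed = {00; 02; 10; 12}
target 00 ∈ {SC,TSO,PSO}

SC:yes TSO:yes PSO:yes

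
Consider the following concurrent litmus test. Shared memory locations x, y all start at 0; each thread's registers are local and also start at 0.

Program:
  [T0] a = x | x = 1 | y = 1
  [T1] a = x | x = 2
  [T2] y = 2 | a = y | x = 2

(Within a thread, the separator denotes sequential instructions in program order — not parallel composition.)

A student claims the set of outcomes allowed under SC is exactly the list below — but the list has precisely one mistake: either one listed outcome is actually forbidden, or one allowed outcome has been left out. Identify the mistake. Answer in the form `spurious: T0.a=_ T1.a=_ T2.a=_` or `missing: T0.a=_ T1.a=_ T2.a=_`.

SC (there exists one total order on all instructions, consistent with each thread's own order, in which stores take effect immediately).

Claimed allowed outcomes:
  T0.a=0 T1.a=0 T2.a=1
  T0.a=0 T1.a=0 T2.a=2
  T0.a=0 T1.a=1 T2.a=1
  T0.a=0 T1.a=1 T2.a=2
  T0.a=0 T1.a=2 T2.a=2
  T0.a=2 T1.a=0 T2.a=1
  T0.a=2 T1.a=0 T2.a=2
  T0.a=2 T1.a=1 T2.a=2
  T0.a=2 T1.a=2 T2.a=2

missing: T0.a=0 T1.a=2 T2.a=1

outcome vector order: (T0.a,T1.a,T2.a)
under SC → 0/0/1, 0/0/2, 0/1/1, 0/1/2, 0/2/1, 0/2/2, 2/0/1, 2/0/2, 2/1/2, 2/2/2
SC∖claimed = {0/2/1}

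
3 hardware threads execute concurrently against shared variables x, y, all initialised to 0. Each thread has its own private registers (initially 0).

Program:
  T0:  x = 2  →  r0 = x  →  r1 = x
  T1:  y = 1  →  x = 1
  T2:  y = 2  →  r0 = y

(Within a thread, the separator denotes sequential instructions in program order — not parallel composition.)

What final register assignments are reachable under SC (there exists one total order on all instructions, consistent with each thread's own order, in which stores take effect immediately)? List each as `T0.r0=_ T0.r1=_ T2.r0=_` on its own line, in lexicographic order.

T0.r0=1 T0.r1=1 T2.r0=1
T0.r0=1 T0.r1=1 T2.r0=2
T0.r0=2 T0.r1=1 T2.r0=1
T0.r0=2 T0.r1=1 T2.r0=2
T0.r0=2 T0.r1=2 T2.r0=1
T0.r0=2 T0.r1=2 T2.r0=2

outcome vector order: (T0.r0,T0.r1,T2.r0)
|SC outcomes| = 6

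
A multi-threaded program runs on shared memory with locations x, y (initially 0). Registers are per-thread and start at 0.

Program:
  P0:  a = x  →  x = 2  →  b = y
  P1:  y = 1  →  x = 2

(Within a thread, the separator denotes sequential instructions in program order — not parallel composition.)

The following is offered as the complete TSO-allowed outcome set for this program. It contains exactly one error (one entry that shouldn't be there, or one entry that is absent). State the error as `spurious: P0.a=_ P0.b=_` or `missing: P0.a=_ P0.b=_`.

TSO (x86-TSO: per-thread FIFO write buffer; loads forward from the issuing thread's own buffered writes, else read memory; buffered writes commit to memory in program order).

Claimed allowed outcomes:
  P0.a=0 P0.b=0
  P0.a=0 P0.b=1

missing: P0.a=2 P0.b=1

outcome vector order: (P0.a,P0.b)
TSO (3): <0 0> <0 1> <2 1>
TSO∖claimed = {<2 1>}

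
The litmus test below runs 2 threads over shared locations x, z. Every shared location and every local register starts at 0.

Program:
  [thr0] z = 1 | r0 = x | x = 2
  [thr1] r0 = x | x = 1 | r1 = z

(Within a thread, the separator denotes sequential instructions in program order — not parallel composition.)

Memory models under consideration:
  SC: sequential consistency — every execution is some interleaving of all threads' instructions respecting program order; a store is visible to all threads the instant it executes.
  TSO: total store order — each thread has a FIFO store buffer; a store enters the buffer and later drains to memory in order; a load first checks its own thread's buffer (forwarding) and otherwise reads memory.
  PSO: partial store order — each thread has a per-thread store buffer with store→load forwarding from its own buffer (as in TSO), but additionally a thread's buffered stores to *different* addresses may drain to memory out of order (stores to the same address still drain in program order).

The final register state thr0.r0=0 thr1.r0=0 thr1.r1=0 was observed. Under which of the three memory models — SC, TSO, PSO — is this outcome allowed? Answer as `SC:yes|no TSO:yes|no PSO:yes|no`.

SC:no TSO:yes PSO:yes

outcome vector order: (thr0.r0,thr1.r0,thr1.r1)
under SC → <0 0 1>, <0 2 1>, <1 0 0>, <1 0 1>
under TSO → <0 0 0>, <0 0 1>, <0 2 1>, <1 0 0>, <1 0 1>
under PSO → <0 0 0>, <0 0 1>, <0 2 0>, <0 2 1>, <1 0 0>, <1 0 1>
target <0 0 0> ∈ {TSO,PSO}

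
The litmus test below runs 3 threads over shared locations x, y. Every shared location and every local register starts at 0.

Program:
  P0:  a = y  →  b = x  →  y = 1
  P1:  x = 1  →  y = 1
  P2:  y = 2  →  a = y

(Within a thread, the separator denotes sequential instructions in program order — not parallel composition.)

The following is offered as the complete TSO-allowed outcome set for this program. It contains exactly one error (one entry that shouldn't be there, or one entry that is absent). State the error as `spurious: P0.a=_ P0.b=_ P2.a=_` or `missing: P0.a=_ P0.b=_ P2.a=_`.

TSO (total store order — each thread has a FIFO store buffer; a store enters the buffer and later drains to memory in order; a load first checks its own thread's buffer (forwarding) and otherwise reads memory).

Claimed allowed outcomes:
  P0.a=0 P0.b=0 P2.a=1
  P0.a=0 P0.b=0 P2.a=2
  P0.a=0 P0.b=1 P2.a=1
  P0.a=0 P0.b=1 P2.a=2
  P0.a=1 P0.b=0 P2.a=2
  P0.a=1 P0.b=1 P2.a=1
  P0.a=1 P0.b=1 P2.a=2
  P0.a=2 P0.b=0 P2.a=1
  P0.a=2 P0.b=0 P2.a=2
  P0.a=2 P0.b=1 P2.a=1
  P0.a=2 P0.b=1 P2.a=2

outcome vector order: (P0.a,P0.b,P2.a)
under TSO → 0/0/1, 0/0/2, 0/1/1, 0/1/2, 1/1/1, 1/1/2, 2/0/1, 2/0/2, 2/1/1, 2/1/2
claimed∖TSO = {1/0/2}

spurious: P0.a=1 P0.b=0 P2.a=2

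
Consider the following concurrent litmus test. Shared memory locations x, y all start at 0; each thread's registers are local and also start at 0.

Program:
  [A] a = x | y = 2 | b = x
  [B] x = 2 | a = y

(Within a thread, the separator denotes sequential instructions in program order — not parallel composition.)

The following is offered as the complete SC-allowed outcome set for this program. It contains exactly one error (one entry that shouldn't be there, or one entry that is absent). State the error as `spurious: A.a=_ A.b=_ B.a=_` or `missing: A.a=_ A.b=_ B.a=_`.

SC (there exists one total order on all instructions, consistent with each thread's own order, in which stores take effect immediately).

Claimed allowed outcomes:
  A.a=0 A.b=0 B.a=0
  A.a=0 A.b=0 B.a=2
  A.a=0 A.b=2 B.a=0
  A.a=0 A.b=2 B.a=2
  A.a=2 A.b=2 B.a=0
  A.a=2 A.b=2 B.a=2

outcome vector order: (A.a,A.b,B.a)
SC: 5 outcomes — {002, 020, 022, 220, 222}
claimed∖SC = {000}

spurious: A.a=0 A.b=0 B.a=0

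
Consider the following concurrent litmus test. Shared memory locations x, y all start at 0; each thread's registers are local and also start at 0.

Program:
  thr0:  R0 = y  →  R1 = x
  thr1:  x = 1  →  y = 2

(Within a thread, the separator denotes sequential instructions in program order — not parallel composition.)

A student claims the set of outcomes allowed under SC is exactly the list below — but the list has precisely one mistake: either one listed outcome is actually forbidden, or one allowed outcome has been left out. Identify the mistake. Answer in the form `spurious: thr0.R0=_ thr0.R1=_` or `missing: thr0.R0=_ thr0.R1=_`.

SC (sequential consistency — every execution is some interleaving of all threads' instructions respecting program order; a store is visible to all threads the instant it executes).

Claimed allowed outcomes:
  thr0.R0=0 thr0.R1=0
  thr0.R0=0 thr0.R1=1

missing: thr0.R0=2 thr0.R1=1

outcome vector order: (thr0.R0,thr0.R1)
[SC] allowed = {<0 0>; <0 1>; <2 1>}
SC∖claimed = {<2 1>}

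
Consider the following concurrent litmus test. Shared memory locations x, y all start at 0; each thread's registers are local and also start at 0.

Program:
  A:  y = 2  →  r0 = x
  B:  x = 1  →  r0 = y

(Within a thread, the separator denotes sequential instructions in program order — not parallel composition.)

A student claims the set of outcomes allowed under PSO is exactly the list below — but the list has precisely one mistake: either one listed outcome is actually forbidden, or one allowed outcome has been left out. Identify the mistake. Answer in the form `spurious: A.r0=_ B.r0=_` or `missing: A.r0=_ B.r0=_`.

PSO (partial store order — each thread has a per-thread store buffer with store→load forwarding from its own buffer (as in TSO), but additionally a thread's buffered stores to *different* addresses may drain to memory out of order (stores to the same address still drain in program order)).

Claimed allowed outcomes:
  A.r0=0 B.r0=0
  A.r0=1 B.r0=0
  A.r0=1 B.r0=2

missing: A.r0=0 B.r0=2

outcome vector order: (A.r0,B.r0)
under PSO → 00 02 10 12
PSO∖claimed = {02}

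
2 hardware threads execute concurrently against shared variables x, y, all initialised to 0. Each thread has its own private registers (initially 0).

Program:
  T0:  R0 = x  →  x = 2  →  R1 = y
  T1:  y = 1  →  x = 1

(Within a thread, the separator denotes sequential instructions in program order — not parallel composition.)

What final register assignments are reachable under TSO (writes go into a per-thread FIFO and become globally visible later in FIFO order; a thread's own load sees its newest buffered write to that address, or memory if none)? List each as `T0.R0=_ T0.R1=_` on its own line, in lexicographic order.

outcome vector order: (T0.R0,T0.R1)
|TSO outcomes| = 3

T0.R0=0 T0.R1=0
T0.R0=0 T0.R1=1
T0.R0=1 T0.R1=1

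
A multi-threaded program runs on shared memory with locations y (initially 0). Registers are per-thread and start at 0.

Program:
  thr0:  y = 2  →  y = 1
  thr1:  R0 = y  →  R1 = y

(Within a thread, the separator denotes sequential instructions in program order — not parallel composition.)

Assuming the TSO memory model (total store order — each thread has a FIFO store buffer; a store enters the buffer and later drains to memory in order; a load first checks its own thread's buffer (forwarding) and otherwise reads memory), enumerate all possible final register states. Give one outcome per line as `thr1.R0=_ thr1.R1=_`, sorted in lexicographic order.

thr1.R0=0 thr1.R1=0
thr1.R0=0 thr1.R1=1
thr1.R0=0 thr1.R1=2
thr1.R0=1 thr1.R1=1
thr1.R0=2 thr1.R1=1
thr1.R0=2 thr1.R1=2

outcome vector order: (thr1.R0,thr1.R1)
|TSO outcomes| = 6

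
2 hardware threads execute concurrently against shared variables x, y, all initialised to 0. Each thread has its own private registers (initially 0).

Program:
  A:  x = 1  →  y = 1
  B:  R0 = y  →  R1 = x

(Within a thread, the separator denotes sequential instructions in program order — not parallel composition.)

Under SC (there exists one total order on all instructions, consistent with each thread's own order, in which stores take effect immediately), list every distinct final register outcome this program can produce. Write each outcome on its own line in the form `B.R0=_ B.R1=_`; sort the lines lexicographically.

B.R0=0 B.R1=0
B.R0=0 B.R1=1
B.R0=1 B.R1=1

outcome vector order: (B.R0,B.R1)
|SC outcomes| = 3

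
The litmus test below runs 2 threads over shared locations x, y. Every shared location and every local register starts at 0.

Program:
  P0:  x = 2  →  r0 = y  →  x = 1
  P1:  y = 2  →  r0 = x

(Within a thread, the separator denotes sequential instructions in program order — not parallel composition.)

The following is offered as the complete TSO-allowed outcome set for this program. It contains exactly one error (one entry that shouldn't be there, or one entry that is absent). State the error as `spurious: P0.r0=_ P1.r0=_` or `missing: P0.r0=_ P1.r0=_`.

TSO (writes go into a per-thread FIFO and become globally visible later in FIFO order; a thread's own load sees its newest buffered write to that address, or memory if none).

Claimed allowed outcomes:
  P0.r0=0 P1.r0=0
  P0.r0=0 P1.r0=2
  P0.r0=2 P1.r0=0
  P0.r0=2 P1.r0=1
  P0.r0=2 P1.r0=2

missing: P0.r0=0 P1.r0=1

outcome vector order: (P0.r0,P1.r0)
under TSO → 0/0 0/1 0/2 2/0 2/1 2/2
TSO∖claimed = {0/1}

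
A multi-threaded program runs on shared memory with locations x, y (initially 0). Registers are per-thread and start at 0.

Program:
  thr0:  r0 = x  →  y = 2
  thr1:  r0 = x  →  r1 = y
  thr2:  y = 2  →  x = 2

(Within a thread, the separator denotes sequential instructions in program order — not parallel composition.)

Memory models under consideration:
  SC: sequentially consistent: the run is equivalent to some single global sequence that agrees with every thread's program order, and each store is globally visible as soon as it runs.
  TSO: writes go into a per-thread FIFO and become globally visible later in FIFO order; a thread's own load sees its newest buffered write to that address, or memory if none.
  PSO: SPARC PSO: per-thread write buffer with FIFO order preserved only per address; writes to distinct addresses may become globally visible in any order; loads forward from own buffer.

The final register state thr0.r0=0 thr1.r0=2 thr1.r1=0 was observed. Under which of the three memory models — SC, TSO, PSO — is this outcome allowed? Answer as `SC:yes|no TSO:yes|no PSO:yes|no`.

SC:no TSO:no PSO:yes

outcome vector order: (thr0.r0,thr1.r0,thr1.r1)
[SC] allowed = {(0,0,0) (0,0,2) (0,2,2) (2,0,0) (2,0,2) (2,2,2)}
[TSO] allowed = {(0,0,0) (0,0,2) (0,2,2) (2,0,0) (2,0,2) (2,2,2)}
[PSO] allowed = {(0,0,0) (0,0,2) (0,2,0) (0,2,2) (2,0,0) (2,0,2) (2,2,0) (2,2,2)}
target (0,2,0) ∈ {PSO}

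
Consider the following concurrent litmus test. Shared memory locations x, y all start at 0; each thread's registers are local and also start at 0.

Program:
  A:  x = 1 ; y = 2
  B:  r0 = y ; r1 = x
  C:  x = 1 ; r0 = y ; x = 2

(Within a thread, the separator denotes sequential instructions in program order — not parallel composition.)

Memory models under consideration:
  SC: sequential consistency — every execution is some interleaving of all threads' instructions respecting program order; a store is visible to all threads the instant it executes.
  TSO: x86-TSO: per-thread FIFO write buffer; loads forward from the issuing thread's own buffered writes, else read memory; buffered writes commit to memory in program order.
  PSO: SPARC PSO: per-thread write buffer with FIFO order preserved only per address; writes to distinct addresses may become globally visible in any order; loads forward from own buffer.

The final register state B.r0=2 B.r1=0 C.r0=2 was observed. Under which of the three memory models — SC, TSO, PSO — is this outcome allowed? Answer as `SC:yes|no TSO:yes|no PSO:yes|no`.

SC:no TSO:no PSO:yes

outcome vector order: (B.r0,B.r1,C.r0)
[SC] allowed = {000 002 010 012 020 022 210 212 220 222}
[TSO] allowed = {000 002 010 012 020 022 210 212 220 222}
[PSO] allowed = {000 002 010 012 020 022 200 202 210 212 220 222}
target 202 ∈ {PSO}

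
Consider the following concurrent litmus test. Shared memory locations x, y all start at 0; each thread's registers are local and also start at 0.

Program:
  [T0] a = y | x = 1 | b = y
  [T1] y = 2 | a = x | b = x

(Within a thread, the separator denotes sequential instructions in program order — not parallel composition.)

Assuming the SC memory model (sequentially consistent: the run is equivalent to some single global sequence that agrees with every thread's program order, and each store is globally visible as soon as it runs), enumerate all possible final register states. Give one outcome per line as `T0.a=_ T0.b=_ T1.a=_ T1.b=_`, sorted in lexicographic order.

T0.a=0 T0.b=0 T1.a=1 T1.b=1
T0.a=0 T0.b=2 T1.a=0 T1.b=0
T0.a=0 T0.b=2 T1.a=0 T1.b=1
T0.a=0 T0.b=2 T1.a=1 T1.b=1
T0.a=2 T0.b=2 T1.a=0 T1.b=0
T0.a=2 T0.b=2 T1.a=0 T1.b=1
T0.a=2 T0.b=2 T1.a=1 T1.b=1

outcome vector order: (T0.a,T0.b,T1.a,T1.b)
|SC outcomes| = 7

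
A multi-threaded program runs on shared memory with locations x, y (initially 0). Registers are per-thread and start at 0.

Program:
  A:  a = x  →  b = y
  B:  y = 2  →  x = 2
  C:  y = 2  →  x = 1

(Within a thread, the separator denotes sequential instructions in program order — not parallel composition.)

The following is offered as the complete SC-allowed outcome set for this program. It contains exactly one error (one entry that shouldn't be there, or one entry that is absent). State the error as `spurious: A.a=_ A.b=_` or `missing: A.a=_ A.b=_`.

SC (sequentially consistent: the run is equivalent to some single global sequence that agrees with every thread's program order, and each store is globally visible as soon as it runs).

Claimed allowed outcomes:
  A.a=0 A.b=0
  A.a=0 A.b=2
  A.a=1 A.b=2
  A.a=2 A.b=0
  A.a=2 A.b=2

outcome vector order: (A.a,A.b)
[SC] allowed = {<0 0>, <0 2>, <1 2>, <2 2>}
claimed∖SC = {<2 0>}

spurious: A.a=2 A.b=0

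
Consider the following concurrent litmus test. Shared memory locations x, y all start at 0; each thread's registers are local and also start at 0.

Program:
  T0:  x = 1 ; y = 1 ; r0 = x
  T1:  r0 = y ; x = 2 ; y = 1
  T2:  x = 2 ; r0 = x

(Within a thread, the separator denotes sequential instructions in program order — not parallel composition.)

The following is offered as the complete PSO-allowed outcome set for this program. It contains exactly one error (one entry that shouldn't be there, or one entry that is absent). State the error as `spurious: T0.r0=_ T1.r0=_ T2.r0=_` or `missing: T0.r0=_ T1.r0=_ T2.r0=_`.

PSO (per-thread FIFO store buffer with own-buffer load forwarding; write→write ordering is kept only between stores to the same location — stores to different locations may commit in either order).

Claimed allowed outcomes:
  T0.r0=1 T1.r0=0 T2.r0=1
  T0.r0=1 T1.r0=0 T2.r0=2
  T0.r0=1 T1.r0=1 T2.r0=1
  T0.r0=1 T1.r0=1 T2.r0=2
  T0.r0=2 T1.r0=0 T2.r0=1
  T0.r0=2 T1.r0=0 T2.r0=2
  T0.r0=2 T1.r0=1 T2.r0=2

missing: T0.r0=2 T1.r0=1 T2.r0=1

outcome vector order: (T0.r0,T1.r0,T2.r0)
PSO (8): 1/0/1; 1/0/2; 1/1/1; 1/1/2; 2/0/1; 2/0/2; 2/1/1; 2/1/2
PSO∖claimed = {2/1/1}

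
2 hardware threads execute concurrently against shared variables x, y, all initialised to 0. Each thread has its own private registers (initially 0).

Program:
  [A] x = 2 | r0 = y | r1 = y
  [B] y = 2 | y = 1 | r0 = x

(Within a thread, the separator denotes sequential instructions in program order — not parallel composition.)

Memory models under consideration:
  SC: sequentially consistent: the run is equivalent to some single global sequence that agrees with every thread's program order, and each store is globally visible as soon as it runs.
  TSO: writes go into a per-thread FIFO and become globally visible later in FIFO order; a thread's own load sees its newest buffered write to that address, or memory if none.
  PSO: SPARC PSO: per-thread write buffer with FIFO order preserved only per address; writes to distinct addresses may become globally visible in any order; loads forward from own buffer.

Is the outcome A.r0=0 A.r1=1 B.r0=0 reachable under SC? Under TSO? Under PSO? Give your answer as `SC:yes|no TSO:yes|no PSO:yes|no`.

outcome vector order: (A.r0,A.r1,B.r0)
under SC → (0,0,2); (0,1,2); (0,2,2); (1,1,0); (1,1,2); (2,1,2); (2,2,2)
under TSO → (0,0,0); (0,0,2); (0,1,0); (0,1,2); (0,2,0); (0,2,2); (1,1,0); (1,1,2); (2,1,0); (2,1,2); (2,2,0); (2,2,2)
under PSO → (0,0,0); (0,0,2); (0,1,0); (0,1,2); (0,2,0); (0,2,2); (1,1,0); (1,1,2); (2,1,0); (2,1,2); (2,2,0); (2,2,2)
target (0,1,0) ∈ {TSO,PSO}

SC:no TSO:yes PSO:yes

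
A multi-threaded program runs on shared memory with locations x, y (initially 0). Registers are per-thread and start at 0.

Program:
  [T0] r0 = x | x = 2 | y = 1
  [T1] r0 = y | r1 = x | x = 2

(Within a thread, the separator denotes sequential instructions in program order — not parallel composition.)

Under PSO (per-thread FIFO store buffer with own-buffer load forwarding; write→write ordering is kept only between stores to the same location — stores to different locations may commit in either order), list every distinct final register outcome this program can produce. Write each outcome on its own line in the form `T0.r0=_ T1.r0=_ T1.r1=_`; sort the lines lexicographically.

T0.r0=0 T1.r0=0 T1.r1=0
T0.r0=0 T1.r0=0 T1.r1=2
T0.r0=0 T1.r0=1 T1.r1=0
T0.r0=0 T1.r0=1 T1.r1=2
T0.r0=2 T1.r0=0 T1.r1=0

outcome vector order: (T0.r0,T1.r0,T1.r1)
|PSO outcomes| = 5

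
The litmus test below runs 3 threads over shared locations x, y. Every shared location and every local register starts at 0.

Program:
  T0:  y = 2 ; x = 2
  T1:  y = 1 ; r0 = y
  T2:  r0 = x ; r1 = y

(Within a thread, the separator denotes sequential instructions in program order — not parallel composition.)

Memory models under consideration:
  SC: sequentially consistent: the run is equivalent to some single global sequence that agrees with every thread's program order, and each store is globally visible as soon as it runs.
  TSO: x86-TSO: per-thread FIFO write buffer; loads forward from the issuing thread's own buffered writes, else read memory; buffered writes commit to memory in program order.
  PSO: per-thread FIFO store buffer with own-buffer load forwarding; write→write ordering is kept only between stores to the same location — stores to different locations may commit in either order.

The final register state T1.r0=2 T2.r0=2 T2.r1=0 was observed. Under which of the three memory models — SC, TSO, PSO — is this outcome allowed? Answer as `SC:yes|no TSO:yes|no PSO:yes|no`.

outcome vector order: (T1.r0,T2.r0,T2.r1)
[SC] allowed = {100; 101; 102; 121; 122; 200; 201; 202; 222}
[TSO] allowed = {100; 101; 102; 121; 122; 200; 201; 202; 222}
[PSO] allowed = {100; 101; 102; 120; 121; 122; 200; 201; 202; 220; 221; 222}
target 220 ∈ {PSO}

SC:no TSO:no PSO:yes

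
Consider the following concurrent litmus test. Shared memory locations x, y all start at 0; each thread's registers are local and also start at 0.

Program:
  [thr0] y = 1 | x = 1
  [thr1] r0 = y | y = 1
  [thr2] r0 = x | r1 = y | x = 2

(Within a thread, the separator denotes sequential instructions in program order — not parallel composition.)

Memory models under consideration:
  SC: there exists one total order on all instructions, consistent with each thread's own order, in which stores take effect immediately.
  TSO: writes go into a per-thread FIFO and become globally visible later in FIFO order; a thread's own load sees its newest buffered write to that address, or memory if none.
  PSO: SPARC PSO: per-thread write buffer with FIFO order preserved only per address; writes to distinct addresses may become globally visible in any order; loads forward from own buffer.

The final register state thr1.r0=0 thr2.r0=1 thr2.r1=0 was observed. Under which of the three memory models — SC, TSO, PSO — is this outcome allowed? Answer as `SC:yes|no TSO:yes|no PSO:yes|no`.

SC:no TSO:no PSO:yes

outcome vector order: (thr1.r0,thr2.r0,thr2.r1)
under SC → (0,0,0), (0,0,1), (0,1,1), (1,0,0), (1,0,1), (1,1,1)
under TSO → (0,0,0), (0,0,1), (0,1,1), (1,0,0), (1,0,1), (1,1,1)
under PSO → (0,0,0), (0,0,1), (0,1,0), (0,1,1), (1,0,0), (1,0,1), (1,1,0), (1,1,1)
target (0,1,0) ∈ {PSO}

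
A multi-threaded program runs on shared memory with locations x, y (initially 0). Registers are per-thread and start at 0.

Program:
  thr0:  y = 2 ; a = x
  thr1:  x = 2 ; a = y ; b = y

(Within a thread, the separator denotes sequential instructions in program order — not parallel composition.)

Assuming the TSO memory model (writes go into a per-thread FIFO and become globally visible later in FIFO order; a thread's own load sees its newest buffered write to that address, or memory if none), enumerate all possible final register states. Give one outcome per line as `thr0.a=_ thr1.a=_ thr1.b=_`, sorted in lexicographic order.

outcome vector order: (thr0.a,thr1.a,thr1.b)
|TSO outcomes| = 6

thr0.a=0 thr1.a=0 thr1.b=0
thr0.a=0 thr1.a=0 thr1.b=2
thr0.a=0 thr1.a=2 thr1.b=2
thr0.a=2 thr1.a=0 thr1.b=0
thr0.a=2 thr1.a=0 thr1.b=2
thr0.a=2 thr1.a=2 thr1.b=2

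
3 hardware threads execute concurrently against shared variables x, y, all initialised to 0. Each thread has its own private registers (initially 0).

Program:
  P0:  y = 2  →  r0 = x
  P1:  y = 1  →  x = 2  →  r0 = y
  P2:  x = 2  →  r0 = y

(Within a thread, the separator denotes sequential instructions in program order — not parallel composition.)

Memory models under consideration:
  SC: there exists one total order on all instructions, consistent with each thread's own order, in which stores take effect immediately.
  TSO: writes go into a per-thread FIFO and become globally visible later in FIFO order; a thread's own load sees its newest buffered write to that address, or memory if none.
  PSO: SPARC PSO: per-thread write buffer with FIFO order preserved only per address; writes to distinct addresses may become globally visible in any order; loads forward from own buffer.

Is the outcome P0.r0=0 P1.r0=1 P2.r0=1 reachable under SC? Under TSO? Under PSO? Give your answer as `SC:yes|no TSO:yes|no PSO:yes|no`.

outcome vector order: (P0.r0,P1.r0,P2.r0)
SC: 9 outcomes — {<0 1 1>, <0 1 2>, <0 2 2>, <2 1 0>, <2 1 1>, <2 1 2>, <2 2 0>, <2 2 1>, <2 2 2>}
TSO: 12 outcomes — {<0 1 0>, <0 1 1>, <0 1 2>, <0 2 0>, <0 2 1>, <0 2 2>, <2 1 0>, <2 1 1>, <2 1 2>, <2 2 0>, <2 2 1>, <2 2 2>}
PSO: 12 outcomes — {<0 1 0>, <0 1 1>, <0 1 2>, <0 2 0>, <0 2 1>, <0 2 2>, <2 1 0>, <2 1 1>, <2 1 2>, <2 2 0>, <2 2 1>, <2 2 2>}
target <0 1 1> ∈ {SC,TSO,PSO}

SC:yes TSO:yes PSO:yes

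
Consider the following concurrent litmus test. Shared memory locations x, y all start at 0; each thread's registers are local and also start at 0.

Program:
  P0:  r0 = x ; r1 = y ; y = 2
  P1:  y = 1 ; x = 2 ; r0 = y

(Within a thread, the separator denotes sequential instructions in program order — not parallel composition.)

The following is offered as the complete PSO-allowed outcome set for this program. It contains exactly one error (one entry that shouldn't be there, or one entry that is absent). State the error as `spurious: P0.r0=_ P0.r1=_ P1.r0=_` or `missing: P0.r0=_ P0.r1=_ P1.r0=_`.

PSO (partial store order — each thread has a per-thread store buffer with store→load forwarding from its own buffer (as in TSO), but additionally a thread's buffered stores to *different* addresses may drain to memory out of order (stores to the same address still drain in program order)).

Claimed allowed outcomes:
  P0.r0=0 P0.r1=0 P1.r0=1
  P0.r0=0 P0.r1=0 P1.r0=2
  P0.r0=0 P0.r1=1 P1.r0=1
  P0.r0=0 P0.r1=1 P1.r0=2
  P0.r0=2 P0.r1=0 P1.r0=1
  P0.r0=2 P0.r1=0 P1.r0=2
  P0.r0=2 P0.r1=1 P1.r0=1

outcome vector order: (P0.r0,P0.r1,P1.r0)
PSO (8): 001; 002; 011; 012; 201; 202; 211; 212
PSO∖claimed = {212}

missing: P0.r0=2 P0.r1=1 P1.r0=2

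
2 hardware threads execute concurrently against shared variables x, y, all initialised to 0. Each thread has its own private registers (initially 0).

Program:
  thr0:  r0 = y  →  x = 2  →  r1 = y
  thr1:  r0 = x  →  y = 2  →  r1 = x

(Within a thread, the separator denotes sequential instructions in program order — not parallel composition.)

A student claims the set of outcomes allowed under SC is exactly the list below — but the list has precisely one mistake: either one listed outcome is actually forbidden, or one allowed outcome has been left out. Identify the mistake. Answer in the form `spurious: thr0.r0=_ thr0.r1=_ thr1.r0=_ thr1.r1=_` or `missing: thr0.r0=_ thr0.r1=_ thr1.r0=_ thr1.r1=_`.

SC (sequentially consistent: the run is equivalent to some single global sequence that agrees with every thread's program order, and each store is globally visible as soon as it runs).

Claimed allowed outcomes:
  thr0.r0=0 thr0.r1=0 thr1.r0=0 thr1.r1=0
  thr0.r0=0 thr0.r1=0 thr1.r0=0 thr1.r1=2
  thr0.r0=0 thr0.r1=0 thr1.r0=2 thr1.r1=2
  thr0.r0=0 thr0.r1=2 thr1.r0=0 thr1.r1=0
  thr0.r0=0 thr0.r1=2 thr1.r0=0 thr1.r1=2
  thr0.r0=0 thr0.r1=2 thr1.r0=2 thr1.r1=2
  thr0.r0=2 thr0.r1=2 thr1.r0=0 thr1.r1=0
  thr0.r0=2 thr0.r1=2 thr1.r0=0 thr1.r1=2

outcome vector order: (thr0.r0,thr0.r1,thr1.r0,thr1.r1)
[SC] allowed = {0/0/0/2; 0/0/2/2; 0/2/0/0; 0/2/0/2; 0/2/2/2; 2/2/0/0; 2/2/0/2}
claimed∖SC = {0/0/0/0}

spurious: thr0.r0=0 thr0.r1=0 thr1.r0=0 thr1.r1=0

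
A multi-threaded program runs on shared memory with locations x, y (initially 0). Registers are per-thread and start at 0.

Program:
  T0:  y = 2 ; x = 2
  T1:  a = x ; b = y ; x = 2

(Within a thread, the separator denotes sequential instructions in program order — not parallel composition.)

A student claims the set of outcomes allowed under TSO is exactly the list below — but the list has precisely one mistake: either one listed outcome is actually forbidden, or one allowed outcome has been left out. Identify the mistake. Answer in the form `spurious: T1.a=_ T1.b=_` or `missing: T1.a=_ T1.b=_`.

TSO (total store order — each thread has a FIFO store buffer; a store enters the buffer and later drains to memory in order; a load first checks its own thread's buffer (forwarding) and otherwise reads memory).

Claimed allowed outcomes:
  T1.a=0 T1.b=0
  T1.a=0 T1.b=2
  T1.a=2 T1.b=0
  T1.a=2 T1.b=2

outcome vector order: (T1.a,T1.b)
under TSO → (0,0), (0,2), (2,2)
claimed∖TSO = {(2,0)}

spurious: T1.a=2 T1.b=0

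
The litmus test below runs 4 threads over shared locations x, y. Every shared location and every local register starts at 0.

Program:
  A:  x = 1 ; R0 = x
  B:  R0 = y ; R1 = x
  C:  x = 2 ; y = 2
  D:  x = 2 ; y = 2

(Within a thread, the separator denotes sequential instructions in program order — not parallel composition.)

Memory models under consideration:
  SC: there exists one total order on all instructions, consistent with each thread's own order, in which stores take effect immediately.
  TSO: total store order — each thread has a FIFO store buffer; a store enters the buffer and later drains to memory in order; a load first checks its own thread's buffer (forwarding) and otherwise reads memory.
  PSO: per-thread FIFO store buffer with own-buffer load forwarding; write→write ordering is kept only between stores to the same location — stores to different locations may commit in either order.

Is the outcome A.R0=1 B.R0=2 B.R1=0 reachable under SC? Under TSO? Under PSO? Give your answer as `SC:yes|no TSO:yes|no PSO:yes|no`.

SC:no TSO:no PSO:yes

outcome vector order: (A.R0,B.R0,B.R1)
SC: 10 outcomes — {<1 0 0>, <1 0 1>, <1 0 2>, <1 2 1>, <1 2 2>, <2 0 0>, <2 0 1>, <2 0 2>, <2 2 1>, <2 2 2>}
TSO: 10 outcomes — {<1 0 0>, <1 0 1>, <1 0 2>, <1 2 1>, <1 2 2>, <2 0 0>, <2 0 1>, <2 0 2>, <2 2 1>, <2 2 2>}
PSO: 12 outcomes — {<1 0 0>, <1 0 1>, <1 0 2>, <1 2 0>, <1 2 1>, <1 2 2>, <2 0 0>, <2 0 1>, <2 0 2>, <2 2 0>, <2 2 1>, <2 2 2>}
target <1 2 0> ∈ {PSO}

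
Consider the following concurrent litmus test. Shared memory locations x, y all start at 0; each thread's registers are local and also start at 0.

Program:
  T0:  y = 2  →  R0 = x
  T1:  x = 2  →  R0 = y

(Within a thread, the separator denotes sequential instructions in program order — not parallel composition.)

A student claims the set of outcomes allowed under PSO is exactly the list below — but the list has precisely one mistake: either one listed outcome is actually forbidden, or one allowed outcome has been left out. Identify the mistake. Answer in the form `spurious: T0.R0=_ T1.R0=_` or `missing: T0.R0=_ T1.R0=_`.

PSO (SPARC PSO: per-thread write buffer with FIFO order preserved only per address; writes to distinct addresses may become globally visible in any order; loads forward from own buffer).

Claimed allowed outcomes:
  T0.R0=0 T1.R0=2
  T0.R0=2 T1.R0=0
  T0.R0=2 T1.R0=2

outcome vector order: (T0.R0,T1.R0)
PSO: 4 outcomes — {(0,0); (0,2); (2,0); (2,2)}
PSO∖claimed = {(0,0)}

missing: T0.R0=0 T1.R0=0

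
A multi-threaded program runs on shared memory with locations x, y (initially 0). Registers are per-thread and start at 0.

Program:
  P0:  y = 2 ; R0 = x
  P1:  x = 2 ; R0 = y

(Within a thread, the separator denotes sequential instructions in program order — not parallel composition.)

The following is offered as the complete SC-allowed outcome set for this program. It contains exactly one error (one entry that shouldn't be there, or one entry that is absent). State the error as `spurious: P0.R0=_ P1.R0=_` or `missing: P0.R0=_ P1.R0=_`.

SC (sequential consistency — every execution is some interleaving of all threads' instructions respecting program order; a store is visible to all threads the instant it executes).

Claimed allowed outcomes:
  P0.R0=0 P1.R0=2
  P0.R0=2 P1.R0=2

missing: P0.R0=2 P1.R0=0

outcome vector order: (P0.R0,P1.R0)
SC: 3 outcomes — {<0 2>; <2 0>; <2 2>}
SC∖claimed = {<2 0>}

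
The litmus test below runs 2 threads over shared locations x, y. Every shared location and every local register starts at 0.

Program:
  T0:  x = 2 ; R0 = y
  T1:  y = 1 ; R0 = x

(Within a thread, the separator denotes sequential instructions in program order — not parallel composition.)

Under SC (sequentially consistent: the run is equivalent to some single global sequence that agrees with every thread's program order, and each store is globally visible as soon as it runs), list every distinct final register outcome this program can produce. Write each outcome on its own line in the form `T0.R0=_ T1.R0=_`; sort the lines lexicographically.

T0.R0=0 T1.R0=2
T0.R0=1 T1.R0=0
T0.R0=1 T1.R0=2

outcome vector order: (T0.R0,T1.R0)
|SC outcomes| = 3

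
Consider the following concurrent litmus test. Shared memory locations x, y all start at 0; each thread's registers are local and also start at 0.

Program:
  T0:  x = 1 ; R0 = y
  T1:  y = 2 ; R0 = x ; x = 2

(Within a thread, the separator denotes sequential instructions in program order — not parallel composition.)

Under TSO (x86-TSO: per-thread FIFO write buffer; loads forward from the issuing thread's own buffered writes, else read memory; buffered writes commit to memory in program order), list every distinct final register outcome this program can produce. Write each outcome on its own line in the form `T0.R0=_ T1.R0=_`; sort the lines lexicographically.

T0.R0=0 T1.R0=0
T0.R0=0 T1.R0=1
T0.R0=2 T1.R0=0
T0.R0=2 T1.R0=1

outcome vector order: (T0.R0,T1.R0)
|TSO outcomes| = 4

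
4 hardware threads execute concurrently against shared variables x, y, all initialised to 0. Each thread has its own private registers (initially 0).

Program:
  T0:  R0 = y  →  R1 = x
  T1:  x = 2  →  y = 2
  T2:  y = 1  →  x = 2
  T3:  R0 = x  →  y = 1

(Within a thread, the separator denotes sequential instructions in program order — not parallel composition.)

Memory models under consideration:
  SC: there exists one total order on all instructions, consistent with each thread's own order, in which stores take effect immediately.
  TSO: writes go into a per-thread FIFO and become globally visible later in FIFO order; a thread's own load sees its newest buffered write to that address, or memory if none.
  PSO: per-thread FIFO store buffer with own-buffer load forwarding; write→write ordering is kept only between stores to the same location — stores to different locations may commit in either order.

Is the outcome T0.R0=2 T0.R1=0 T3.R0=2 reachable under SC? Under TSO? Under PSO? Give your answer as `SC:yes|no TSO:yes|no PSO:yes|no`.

SC:no TSO:no PSO:yes

outcome vector order: (T0.R0,T0.R1,T3.R0)
SC: 10 outcomes — {0/0/0, 0/0/2, 0/2/0, 0/2/2, 1/0/0, 1/0/2, 1/2/0, 1/2/2, 2/2/0, 2/2/2}
TSO: 10 outcomes — {0/0/0, 0/0/2, 0/2/0, 0/2/2, 1/0/0, 1/0/2, 1/2/0, 1/2/2, 2/2/0, 2/2/2}
PSO: 12 outcomes — {0/0/0, 0/0/2, 0/2/0, 0/2/2, 1/0/0, 1/0/2, 1/2/0, 1/2/2, 2/0/0, 2/0/2, 2/2/0, 2/2/2}
target 2/0/2 ∈ {PSO}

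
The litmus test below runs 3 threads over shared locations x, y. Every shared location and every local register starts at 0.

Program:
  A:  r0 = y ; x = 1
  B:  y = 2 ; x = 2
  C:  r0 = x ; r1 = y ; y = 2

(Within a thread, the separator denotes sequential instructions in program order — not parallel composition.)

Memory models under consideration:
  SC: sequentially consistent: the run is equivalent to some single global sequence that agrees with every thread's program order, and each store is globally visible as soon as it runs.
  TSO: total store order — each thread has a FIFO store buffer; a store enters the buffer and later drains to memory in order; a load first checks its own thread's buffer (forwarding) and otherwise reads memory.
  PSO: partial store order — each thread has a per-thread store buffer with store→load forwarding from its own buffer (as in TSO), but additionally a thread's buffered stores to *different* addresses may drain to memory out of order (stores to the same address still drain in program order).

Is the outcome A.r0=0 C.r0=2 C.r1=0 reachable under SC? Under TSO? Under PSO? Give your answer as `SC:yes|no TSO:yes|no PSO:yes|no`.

SC:no TSO:no PSO:yes

outcome vector order: (A.r0,C.r0,C.r1)
under SC → 000 002 010 012 022 200 202 212 222
under TSO → 000 002 010 012 022 200 202 212 222
under PSO → 000 002 010 012 020 022 200 202 212 220 222
target 020 ∈ {PSO}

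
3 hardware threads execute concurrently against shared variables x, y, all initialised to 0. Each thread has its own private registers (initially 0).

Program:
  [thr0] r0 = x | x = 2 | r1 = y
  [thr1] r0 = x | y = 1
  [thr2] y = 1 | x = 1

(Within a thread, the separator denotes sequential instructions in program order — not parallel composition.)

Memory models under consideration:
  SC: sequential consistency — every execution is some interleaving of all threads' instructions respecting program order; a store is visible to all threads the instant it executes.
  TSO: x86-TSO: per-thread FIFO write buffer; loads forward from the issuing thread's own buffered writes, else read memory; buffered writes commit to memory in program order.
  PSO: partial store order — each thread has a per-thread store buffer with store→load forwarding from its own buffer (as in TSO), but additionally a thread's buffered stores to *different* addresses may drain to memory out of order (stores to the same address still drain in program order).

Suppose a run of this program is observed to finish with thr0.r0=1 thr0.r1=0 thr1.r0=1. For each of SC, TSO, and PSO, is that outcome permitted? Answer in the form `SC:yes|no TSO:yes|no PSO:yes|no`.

SC:no TSO:no PSO:yes

outcome vector order: (thr0.r0,thr0.r1,thr1.r0)
[SC] allowed = {<0 0 0>, <0 0 1>, <0 0 2>, <0 1 0>, <0 1 1>, <0 1 2>, <1 1 0>, <1 1 1>, <1 1 2>}
[TSO] allowed = {<0 0 0>, <0 0 1>, <0 0 2>, <0 1 0>, <0 1 1>, <0 1 2>, <1 1 0>, <1 1 1>, <1 1 2>}
[PSO] allowed = {<0 0 0>, <0 0 1>, <0 0 2>, <0 1 0>, <0 1 1>, <0 1 2>, <1 0 0>, <1 0 1>, <1 0 2>, <1 1 0>, <1 1 1>, <1 1 2>}
target <1 0 1> ∈ {PSO}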